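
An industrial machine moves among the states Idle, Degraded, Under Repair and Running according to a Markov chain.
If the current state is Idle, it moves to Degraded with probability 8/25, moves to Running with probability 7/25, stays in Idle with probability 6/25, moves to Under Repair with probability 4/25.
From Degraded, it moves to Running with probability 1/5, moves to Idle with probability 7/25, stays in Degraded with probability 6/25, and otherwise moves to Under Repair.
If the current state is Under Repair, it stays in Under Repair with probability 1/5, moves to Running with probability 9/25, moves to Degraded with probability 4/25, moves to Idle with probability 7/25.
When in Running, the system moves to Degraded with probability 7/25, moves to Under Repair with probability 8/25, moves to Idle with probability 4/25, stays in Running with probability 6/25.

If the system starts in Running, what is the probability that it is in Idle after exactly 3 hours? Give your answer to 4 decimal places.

Propagate the distribution vector 3 hours from Running.
After 0 hours: (0.0000, 0.0000, 0.0000, 1.0000)
After 1 hour: (0.1600, 0.2800, 0.3200, 0.2400)
After 2 hours: (0.2448, 0.2368, 0.2448, 0.2736)
After 3 hours: (0.2374, 0.2509, 0.2420, 0.2697)
P(in Idle after 3 hours) = 0.2374

0.2374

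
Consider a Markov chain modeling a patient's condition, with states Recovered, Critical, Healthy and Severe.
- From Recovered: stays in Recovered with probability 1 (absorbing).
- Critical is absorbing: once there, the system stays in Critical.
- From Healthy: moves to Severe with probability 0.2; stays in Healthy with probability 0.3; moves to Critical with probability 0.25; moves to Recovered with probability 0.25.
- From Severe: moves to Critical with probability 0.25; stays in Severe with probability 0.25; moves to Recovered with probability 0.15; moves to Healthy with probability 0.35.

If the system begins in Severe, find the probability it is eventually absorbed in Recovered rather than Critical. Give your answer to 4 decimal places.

0.4231

Let h(s) be the probability of absorption at Recovered starting from transient state s. Then h(Recovered) = 1 and h(Critical) = 0. By first-step analysis:
h(Healthy) = 0.25·1 + 0.25·0 + 0.3·h(Healthy) + 0.2·h(Severe)
h(Severe) = 0.15·1 + 0.25·0 + 0.35·h(Healthy) + 0.25·h(Severe)
Solving: h(Healthy) = 0.4780, h(Severe) = 0.4231.
Starting from Severe, the probability is 0.4231.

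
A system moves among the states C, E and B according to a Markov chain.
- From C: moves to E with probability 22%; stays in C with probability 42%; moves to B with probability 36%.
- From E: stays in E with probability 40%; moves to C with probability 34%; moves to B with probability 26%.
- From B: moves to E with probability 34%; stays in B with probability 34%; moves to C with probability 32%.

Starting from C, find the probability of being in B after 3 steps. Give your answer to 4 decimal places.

0.3231

Propagate the distribution vector 3 steps from C.
After 0 steps: (1.0000, 0.0000, 0.0000)
After 1 step: (0.4200, 0.2200, 0.3600)
After 2 steps: (0.3664, 0.3028, 0.3308)
After 3 steps: (0.3627, 0.3142, 0.3231)
P(in B after 3 steps) = 0.3231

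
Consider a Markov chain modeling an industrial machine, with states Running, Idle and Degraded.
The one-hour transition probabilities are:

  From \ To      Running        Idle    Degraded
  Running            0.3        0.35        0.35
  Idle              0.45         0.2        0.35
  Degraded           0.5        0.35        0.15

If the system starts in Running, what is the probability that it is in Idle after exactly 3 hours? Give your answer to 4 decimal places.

Propagate the distribution vector 3 hours from Running.
After 0 hours: (1.0000, 0.0000, 0.0000)
After 1 hour: (0.3000, 0.3500, 0.3500)
After 2 hours: (0.4225, 0.2975, 0.2800)
After 3 hours: (0.4006, 0.3054, 0.2940)
P(in Idle after 3 hours) = 0.3054

0.3054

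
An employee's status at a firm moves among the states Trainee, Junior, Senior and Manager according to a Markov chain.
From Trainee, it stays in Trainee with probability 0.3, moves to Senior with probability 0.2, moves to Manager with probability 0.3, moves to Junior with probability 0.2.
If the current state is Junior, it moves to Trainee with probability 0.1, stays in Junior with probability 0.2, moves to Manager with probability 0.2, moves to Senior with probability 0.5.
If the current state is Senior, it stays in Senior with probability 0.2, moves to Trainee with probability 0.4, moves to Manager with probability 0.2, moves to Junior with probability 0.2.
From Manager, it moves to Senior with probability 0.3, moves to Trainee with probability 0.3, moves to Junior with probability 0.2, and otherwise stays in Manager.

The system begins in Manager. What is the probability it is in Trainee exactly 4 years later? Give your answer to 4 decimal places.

Propagate the distribution vector 4 years from Manager.
After 0 years: (0.0000, 0.0000, 0.0000, 1.0000)
After 1 year: (0.3000, 0.2000, 0.3000, 0.2000)
After 2 years: (0.2900, 0.2000, 0.2800, 0.2300)
After 3 years: (0.2880, 0.2000, 0.2830, 0.2290)
After 4 years: (0.2883, 0.2000, 0.2829, 0.2288)
P(in Trainee after 4 years) = 0.2883

0.2883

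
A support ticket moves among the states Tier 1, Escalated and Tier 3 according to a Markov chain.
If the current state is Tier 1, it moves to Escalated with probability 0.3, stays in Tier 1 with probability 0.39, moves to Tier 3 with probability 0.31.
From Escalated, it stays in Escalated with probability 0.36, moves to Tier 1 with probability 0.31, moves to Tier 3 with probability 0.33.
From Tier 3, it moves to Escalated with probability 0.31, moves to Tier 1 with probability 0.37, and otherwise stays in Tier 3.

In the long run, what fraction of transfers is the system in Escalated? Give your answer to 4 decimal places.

Let the stationary distribution be π with π = πP and π_1 + π_2 + π_3 = 1.
π_1 = 0.39·π_1 + 0.31·π_2 + 0.37·π_3
π_2 = 0.3·π_1 + 0.36·π_2 + 0.31·π_3
Solving with the normalization constraint gives π = (0.3578, 0.3225, 0.3196).
So the stationary probability of Escalated is 0.3225.

0.3225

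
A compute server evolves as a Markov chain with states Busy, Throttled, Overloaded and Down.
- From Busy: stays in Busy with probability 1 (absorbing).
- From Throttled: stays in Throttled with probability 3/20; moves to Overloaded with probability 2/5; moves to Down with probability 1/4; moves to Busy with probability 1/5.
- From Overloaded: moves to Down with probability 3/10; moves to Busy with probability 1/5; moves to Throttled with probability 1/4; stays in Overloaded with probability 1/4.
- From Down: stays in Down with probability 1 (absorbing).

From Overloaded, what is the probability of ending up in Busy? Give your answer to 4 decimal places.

0.4093

Let h(s) be the probability of absorption at Busy starting from transient state s. Then h(Busy) = 1 and h(Down) = 0. By first-step analysis:
h(Throttled) = 0.2·1 + 0.15·h(Throttled) + 0.4·h(Overloaded) + 0.25·0
h(Overloaded) = 0.2·1 + 0.25·h(Throttled) + 0.25·h(Overloaded) + 0.3·0
Solving: h(Throttled) = 0.4279, h(Overloaded) = 0.4093.
Starting from Overloaded, the probability is 0.4093.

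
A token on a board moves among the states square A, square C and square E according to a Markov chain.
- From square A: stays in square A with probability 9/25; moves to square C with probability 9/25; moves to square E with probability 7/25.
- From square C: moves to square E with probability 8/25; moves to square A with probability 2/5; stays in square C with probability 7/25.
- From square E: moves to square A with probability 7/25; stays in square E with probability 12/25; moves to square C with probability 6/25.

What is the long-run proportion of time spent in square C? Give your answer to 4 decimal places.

Let the stationary distribution be π with π = πP and π_1 + π_2 + π_3 = 1.
π_1 = 0.36·π_1 + 0.4·π_2 + 0.28·π_3
π_2 = 0.36·π_1 + 0.28·π_2 + 0.24·π_3
Solving with the normalization constraint gives π = (0.3425, 0.2928, 0.3646).
So the stationary probability of square C is 0.2928.

0.2928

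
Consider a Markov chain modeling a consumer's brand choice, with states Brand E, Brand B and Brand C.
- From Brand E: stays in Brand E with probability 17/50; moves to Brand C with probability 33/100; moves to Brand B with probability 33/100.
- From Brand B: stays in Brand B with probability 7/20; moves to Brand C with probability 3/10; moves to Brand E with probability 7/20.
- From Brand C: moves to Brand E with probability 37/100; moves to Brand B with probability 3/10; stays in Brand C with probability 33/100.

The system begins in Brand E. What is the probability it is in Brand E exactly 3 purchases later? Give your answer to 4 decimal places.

Propagate the distribution vector 3 purchases from Brand E.
After 0 purchases: (1.0000, 0.0000, 0.0000)
After 1 purchase: (0.3400, 0.3300, 0.3300)
After 2 purchases: (0.3532, 0.3267, 0.3201)
After 3 purchases: (0.3529, 0.3269, 0.3202)
P(in Brand E after 3 purchases) = 0.3529

0.3529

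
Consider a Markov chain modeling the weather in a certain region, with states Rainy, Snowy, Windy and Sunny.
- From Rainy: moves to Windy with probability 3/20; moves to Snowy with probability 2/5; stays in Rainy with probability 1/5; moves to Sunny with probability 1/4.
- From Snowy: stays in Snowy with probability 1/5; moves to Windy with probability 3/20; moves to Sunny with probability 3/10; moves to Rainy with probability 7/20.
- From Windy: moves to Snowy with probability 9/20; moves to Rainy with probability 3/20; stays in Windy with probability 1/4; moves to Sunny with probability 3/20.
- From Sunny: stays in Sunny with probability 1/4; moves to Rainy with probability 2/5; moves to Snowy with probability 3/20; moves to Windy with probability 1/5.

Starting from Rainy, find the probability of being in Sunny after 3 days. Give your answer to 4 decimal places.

0.2455

Propagate the distribution vector 3 days from Rainy.
After 0 days: (1.0000, 0.0000, 0.0000, 0.0000)
After 1 day: (0.2000, 0.4000, 0.1500, 0.2500)
After 2 days: (0.3025, 0.2650, 0.1775, 0.2550)
After 3 days: (0.2819, 0.2921, 0.1805, 0.2455)
P(in Sunny after 3 days) = 0.2455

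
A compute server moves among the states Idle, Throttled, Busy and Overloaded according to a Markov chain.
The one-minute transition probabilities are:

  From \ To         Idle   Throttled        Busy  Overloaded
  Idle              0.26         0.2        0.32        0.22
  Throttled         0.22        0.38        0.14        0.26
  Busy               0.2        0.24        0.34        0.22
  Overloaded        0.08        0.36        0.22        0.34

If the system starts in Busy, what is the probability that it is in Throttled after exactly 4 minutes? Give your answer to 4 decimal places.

Propagate the distribution vector 4 minutes from Busy.
After 0 minutes: (0.0000, 0.0000, 1.0000, 0.0000)
After 1 minute: (0.2000, 0.2400, 0.3400, 0.2200)
After 2 minutes: (0.1904, 0.2920, 0.2616, 0.2560)
After 3 minutes: (0.1865, 0.3040, 0.2471, 0.2624)
After 4 minutes: (0.1858, 0.3066, 0.2440, 0.2636)
P(in Throttled after 4 minutes) = 0.3066

0.3066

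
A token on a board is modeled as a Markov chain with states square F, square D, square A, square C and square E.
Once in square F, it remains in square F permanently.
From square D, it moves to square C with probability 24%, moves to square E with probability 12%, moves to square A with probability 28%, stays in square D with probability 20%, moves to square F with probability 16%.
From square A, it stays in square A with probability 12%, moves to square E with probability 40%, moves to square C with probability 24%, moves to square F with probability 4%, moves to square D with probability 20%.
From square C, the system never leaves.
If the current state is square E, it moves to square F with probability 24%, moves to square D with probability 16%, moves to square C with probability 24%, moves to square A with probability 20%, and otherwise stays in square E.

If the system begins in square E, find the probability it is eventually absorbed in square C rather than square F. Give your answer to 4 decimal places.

Let h(s) be the probability of absorption at square C starting from transient state s. Then h(square C) = 1 and h(square F) = 0. By first-step analysis:
h(square D) = 0.16·0 + 0.2·h(square D) + 0.28·h(square A) + 0.24·1 + 0.12·h(square E)
h(square A) = 0.04·0 + 0.2·h(square D) + 0.12·h(square A) + 0.24·1 + 0.4·h(square E)
h(square E) = 0.24·0 + 0.16·h(square D) + 0.2·h(square A) + 0.24·1 + 0.16·h(square E)
Solving: h(square D) = 0.6186, h(square A) = 0.6692, h(square E) = 0.5629.
Starting from square E, the probability is 0.5629.

0.5629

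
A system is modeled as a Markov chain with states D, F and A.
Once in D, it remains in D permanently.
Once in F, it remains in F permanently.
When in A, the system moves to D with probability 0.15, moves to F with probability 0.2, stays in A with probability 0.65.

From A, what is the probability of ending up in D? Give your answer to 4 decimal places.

0.4286

Let h(s) be the probability of absorption at D starting from transient state s. Then h(D) = 1 and h(F) = 0. By first-step analysis:
h(A) = 0.15·1 + 0.2·0 + 0.65·h(A)
Solving: h(A) = 0.4286.
Starting from A, the probability is 0.4286.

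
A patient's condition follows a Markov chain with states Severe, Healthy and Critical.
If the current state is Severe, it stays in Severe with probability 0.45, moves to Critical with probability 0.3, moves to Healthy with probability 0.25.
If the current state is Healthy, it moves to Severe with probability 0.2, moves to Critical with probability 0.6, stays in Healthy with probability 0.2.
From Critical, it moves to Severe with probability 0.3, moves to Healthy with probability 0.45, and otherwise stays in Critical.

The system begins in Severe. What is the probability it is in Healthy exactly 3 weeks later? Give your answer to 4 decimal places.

0.3071

Propagate the distribution vector 3 weeks from Severe.
After 0 weeks: (1.0000, 0.0000, 0.0000)
After 1 week: (0.4500, 0.2500, 0.3000)
After 2 weeks: (0.3425, 0.2975, 0.3600)
After 3 weeks: (0.3216, 0.3071, 0.3713)
P(in Healthy after 3 weeks) = 0.3071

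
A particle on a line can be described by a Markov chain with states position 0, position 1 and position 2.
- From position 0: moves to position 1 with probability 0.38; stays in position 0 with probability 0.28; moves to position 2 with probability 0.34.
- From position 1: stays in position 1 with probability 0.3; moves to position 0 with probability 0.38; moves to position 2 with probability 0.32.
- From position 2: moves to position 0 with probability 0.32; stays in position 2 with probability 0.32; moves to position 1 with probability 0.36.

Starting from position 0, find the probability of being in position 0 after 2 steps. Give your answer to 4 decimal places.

Sum over the intermediate state after 1 step:
P = P(position 0→position 0)·P(position 0→position 0) + P(position 0→position 1)·P(position 1→position 0) + P(position 0→position 2)·P(position 2→position 0)
  = 0.28×0.28 + 0.38×0.38 + 0.34×0.32
  = 0.0784 + 0.1444 + 0.1088 = 0.3316

0.3316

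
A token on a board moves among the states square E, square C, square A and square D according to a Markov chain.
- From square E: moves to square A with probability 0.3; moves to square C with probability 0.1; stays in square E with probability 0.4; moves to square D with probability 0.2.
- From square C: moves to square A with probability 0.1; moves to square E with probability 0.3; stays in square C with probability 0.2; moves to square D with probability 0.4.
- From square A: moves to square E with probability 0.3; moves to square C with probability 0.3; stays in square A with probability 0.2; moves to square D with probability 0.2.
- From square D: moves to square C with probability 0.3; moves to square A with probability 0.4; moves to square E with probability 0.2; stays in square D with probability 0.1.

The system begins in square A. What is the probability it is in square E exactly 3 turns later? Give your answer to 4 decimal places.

Propagate the distribution vector 3 turns from square A.
After 0 turns: (0.0000, 0.0000, 1.0000, 0.0000)
After 1 turn: (0.3000, 0.3000, 0.2000, 0.2000)
After 2 turns: (0.3100, 0.2100, 0.2400, 0.2400)
After 3 turns: (0.3070, 0.2170, 0.2580, 0.2180)
P(in square E after 3 turns) = 0.3070

0.3070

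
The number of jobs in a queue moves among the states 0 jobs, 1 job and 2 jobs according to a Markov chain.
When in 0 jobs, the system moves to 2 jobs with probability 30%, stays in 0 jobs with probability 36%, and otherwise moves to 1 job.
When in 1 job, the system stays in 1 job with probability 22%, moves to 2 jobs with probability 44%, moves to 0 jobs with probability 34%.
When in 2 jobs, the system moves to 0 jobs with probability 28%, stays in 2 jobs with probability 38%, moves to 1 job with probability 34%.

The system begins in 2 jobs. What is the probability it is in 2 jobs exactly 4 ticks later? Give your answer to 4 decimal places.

0.3723

Propagate the distribution vector 4 ticks from 2 jobs.
After 0 ticks: (0.0000, 0.0000, 1.0000)
After 1 tick: (0.2800, 0.3400, 0.3800)
After 2 ticks: (0.3228, 0.2992, 0.3780)
After 3 ticks: (0.3238, 0.3041, 0.3721)
After 4 ticks: (0.3241, 0.3035, 0.3723)
P(in 2 jobs after 4 ticks) = 0.3723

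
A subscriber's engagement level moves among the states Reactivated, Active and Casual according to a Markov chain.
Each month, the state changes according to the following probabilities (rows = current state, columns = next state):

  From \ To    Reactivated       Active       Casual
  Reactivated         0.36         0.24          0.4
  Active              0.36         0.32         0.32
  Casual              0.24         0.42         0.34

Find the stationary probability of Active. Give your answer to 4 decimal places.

0.3298

Let the stationary distribution be π with π = πP and π_1 + π_2 + π_3 = 1.
π_1 = 0.36·π_1 + 0.36·π_2 + 0.24·π_3
π_2 = 0.24·π_1 + 0.32·π_2 + 0.42·π_3
Solving with the normalization constraint gives π = (0.3177, 0.3298, 0.3525).
So the stationary probability of Active is 0.3298.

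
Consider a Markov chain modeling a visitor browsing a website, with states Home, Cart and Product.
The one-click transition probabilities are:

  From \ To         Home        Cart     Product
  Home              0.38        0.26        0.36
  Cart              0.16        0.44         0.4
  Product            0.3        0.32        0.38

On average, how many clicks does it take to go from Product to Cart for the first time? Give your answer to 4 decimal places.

Let t(s) be the expected number of clicks to first reach Cart from state s, with t(Cart) = 0. Conditioning on the first click:
t(Home) = 1 + 0.38·t(Home) + 0.36·t(Product)
t(Product) = 1 + 0.3·t(Home) + 0.38·t(Product)
Solving: t(Home) = 3.5456, t(Product) = 3.3285.
Expected clicks from Product to Cart: 3.3285.

3.3285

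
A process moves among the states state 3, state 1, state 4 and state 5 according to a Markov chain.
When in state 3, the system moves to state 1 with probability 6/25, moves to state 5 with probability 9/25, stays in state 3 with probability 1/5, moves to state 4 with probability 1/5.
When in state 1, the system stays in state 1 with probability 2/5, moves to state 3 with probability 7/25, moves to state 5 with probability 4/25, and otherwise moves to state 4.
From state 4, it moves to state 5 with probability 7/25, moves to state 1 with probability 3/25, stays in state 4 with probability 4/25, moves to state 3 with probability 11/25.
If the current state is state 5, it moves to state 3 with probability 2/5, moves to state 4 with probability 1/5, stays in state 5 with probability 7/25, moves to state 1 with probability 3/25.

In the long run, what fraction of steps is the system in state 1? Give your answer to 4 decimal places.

Let the stationary distribution be π with π = πP and π_1 + π_2 + π_3 + π_4 = 1.
π_1 = 0.2·π_1 + 0.28·π_2 + 0.44·π_3 + 0.4·π_4
π_2 = 0.24·π_1 + 0.4·π_2 + 0.12·π_3 + 0.12·π_4
π_3 = 0.2·π_1 + 0.16·π_2 + 0.16·π_3 + 0.2·π_4
Solving with the normalization constraint gives π = (0.3175, 0.2196, 0.1839, 0.2791).
So the stationary probability of state 1 is 0.2196.

0.2196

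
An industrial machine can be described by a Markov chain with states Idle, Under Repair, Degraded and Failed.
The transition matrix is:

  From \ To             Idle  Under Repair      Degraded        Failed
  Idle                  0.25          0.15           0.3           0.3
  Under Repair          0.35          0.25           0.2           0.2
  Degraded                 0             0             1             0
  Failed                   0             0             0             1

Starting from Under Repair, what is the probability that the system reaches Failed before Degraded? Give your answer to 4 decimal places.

Let h(s) be the probability of absorption at Failed starting from transient state s. Then h(Failed) = 1 and h(Degraded) = 0. By first-step analysis:
h(Idle) = 0.25·h(Idle) + 0.15·h(Under Repair) + 0.3·0 + 0.3·1
h(Under Repair) = 0.35·h(Idle) + 0.25·h(Under Repair) + 0.2·0 + 0.2·1
Solving: h(Idle) = 0.5000, h(Under Repair) = 0.5000.
Starting from Under Repair, the probability is 0.5000.

0.5000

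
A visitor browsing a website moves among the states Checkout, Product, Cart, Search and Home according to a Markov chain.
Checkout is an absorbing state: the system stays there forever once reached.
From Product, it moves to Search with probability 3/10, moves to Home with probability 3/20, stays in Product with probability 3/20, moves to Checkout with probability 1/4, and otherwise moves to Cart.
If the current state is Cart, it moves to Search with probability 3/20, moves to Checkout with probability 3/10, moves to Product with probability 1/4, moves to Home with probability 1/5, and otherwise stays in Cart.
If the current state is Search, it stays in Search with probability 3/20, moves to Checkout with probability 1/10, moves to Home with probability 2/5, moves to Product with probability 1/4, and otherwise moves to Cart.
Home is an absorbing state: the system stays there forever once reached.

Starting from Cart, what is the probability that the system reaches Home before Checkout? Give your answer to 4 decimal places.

Let h(s) be the probability of absorption at Home starting from transient state s. Then h(Home) = 1 and h(Checkout) = 0. By first-step analysis:
h(Product) = 0.25·0 + 0.15·h(Product) + 0.15·h(Cart) + 0.3·h(Search) + 0.15·1
h(Cart) = 0.3·0 + 0.25·h(Product) + 0.1·h(Cart) + 0.15·h(Search) + 0.2·1
h(Search) = 0.1·0 + 0.25·h(Product) + 0.1·h(Cart) + 0.15·h(Search) + 0.4·1
Solving: h(Product) = 0.4971, h(Cart) = 0.4724, h(Search) = 0.6724.
Starting from Cart, the probability is 0.4724.

0.4724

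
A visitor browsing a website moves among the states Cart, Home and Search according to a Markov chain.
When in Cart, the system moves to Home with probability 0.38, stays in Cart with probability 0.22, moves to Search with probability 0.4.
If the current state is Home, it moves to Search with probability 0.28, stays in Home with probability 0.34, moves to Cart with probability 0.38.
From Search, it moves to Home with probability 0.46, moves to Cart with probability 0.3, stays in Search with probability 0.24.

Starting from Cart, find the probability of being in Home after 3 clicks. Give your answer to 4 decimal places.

Propagate the distribution vector 3 clicks from Cart.
After 0 clicks: (1.0000, 0.0000, 0.0000)
After 1 click: (0.2200, 0.3800, 0.4000)
After 2 clicks: (0.3128, 0.3968, 0.2904)
After 3 clicks: (0.3067, 0.3874, 0.3059)
P(in Home after 3 clicks) = 0.3874

0.3874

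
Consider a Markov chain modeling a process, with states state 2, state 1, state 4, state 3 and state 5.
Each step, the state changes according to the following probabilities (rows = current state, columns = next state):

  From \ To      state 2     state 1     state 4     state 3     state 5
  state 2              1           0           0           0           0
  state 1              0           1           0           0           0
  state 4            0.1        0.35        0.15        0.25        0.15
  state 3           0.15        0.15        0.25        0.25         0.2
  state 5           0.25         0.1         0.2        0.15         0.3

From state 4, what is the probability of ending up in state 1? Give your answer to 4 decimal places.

Let h(s) be the probability of absorption at state 1 starting from transient state s. Then h(state 1) = 1 and h(state 2) = 0. By first-step analysis:
h(state 4) = 0.1·0 + 0.35·1 + 0.15·h(state 4) + 0.25·h(state 3) + 0.15·h(state 5)
h(state 3) = 0.15·0 + 0.15·1 + 0.25·h(state 4) + 0.25·h(state 3) + 0.2·h(state 5)
h(state 5) = 0.25·0 + 0.1·1 + 0.2·h(state 4) + 0.15·h(state 3) + 0.3·h(state 5)
Solving: h(state 4) = 0.6466, h(state 3) = 0.5334, h(state 5) = 0.4419.
Starting from state 4, the probability is 0.6466.

0.6466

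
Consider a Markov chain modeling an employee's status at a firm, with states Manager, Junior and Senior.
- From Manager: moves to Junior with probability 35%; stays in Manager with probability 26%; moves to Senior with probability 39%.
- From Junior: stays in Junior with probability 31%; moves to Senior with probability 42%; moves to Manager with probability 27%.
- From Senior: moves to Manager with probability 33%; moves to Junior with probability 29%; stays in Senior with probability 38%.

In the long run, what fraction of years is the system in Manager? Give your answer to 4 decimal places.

Let the stationary distribution be π with π = πP and π_1 + π_2 + π_3 = 1.
π_1 = 0.26·π_1 + 0.27·π_2 + 0.33·π_3
π_2 = 0.35·π_1 + 0.31·π_2 + 0.29·π_3
Solving with the normalization constraint gives π = (0.2908, 0.3137, 0.3955).
So the stationary probability of Manager is 0.2908.

0.2908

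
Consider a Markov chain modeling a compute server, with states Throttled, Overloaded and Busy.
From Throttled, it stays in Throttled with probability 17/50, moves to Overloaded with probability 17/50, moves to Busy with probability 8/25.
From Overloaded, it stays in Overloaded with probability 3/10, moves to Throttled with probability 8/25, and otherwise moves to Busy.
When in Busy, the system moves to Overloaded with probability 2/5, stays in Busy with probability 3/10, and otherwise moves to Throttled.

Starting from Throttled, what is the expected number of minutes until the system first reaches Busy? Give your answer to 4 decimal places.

Let t(s) be the expected number of minutes to first reach Busy from state s, with t(Busy) = 0. Conditioning on the first minute:
t(Throttled) = 1 + 0.34·t(Throttled) + 0.34·t(Overloaded)
t(Overloaded) = 1 + 0.32·t(Throttled) + 0.3·t(Overloaded)
Solving: t(Throttled) = 2.9445, t(Overloaded) = 2.7746.
Expected minutes from Throttled to Busy: 2.9445.

2.9445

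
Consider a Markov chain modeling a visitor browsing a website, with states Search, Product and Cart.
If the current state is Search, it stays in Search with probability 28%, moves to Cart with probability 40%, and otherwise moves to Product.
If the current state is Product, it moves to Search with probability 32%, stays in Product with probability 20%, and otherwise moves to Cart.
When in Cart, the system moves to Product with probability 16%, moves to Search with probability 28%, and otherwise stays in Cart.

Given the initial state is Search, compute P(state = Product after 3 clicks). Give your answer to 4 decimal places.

0.2156

Propagate the distribution vector 3 clicks from Search.
After 0 clicks: (1.0000, 0.0000, 0.0000)
After 1 click: (0.2800, 0.3200, 0.4000)
After 2 clicks: (0.2928, 0.2176, 0.4896)
After 3 clicks: (0.2887, 0.2156, 0.4957)
P(in Product after 3 clicks) = 0.2156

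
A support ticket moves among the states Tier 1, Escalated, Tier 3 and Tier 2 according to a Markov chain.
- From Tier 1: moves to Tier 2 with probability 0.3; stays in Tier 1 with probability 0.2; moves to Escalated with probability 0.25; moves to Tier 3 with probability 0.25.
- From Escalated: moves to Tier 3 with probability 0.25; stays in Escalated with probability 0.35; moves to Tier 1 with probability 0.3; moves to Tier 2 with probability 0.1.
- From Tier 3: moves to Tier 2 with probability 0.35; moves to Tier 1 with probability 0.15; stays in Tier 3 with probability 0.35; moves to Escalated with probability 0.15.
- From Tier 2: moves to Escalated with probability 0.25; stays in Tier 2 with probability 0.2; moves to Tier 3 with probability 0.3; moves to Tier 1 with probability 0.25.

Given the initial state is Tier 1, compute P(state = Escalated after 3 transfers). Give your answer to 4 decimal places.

0.2460

Propagate the distribution vector 3 transfers from Tier 1.
After 0 transfers: (1.0000, 0.0000, 0.0000, 0.0000)
After 1 transfer: (0.2000, 0.2500, 0.2500, 0.3000)
After 2 transfers: (0.2275, 0.2500, 0.2900, 0.2325)
After 3 transfers: (0.2221, 0.2460, 0.2906, 0.2413)
P(in Escalated after 3 transfers) = 0.2460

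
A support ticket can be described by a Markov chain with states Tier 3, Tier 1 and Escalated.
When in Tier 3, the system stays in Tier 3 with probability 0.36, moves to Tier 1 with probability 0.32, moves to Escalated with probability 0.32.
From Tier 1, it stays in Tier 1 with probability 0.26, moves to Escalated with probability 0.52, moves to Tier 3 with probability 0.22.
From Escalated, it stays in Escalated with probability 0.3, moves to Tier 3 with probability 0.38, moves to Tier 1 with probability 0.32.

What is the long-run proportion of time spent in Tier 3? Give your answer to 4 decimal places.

Let the stationary distribution be π with π = πP and π_1 + π_2 + π_3 = 1.
π_1 = 0.36·π_1 + 0.22·π_2 + 0.38·π_3
π_2 = 0.32·π_1 + 0.26·π_2 + 0.32·π_3
Solving with the normalization constraint gives π = (0.3252, 0.3019, 0.3729).
So the stationary probability of Tier 3 is 0.3252.

0.3252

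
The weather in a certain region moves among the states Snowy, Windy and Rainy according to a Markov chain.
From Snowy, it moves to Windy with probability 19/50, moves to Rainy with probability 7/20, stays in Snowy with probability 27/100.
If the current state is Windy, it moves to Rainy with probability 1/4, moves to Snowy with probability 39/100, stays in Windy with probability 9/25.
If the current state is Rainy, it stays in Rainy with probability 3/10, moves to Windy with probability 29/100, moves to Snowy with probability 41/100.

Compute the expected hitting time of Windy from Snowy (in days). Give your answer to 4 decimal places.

2.8571

Let t(s) be the expected number of days to first reach Windy from state s, with t(Windy) = 0. Conditioning on the first day:
t(Snowy) = 1 + 0.27·t(Snowy) + 0.35·t(Rainy)
t(Rainy) = 1 + 0.41·t(Snowy) + 0.3·t(Rainy)
Solving: t(Snowy) = 2.8571, t(Rainy) = 3.1020.
Expected days from Snowy to Windy: 2.8571.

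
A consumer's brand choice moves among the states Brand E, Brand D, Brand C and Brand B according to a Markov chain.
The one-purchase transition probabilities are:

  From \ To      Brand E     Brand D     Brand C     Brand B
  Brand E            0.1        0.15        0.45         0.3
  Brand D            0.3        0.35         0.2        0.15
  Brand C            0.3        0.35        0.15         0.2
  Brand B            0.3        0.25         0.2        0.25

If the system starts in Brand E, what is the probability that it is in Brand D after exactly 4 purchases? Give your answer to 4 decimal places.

Propagate the distribution vector 4 purchases from Brand E.
After 0 purchases: (1.0000, 0.0000, 0.0000, 0.0000)
After 1 purchase: (0.1000, 0.1500, 0.4500, 0.3000)
After 2 purchases: (0.2800, 0.3000, 0.2025, 0.2175)
After 3 purchases: (0.2440, 0.2723, 0.2599, 0.2239)
After 4 purchases: (0.2512, 0.2788, 0.2480, 0.2220)
P(in Brand D after 4 purchases) = 0.2788

0.2788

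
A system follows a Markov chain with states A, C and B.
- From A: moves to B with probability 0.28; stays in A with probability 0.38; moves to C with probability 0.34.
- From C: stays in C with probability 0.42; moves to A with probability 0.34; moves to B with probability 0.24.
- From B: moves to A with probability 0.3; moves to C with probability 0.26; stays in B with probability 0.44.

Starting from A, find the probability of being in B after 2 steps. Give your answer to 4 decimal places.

0.3112

Sum over the intermediate state after 1 step:
P = P(A→A)·P(A→B) + P(A→C)·P(C→B) + P(A→B)·P(B→B)
  = 0.38×0.28 + 0.34×0.24 + 0.28×0.44
  = 0.1064 + 0.0816 + 0.1232 = 0.3112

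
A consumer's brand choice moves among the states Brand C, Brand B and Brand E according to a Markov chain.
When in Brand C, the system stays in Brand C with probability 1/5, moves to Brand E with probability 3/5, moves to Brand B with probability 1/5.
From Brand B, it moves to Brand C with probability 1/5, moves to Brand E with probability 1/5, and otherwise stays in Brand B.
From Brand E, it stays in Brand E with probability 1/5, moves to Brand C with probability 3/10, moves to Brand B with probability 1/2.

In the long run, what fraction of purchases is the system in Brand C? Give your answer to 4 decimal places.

0.2292

Let the stationary distribution be π with π = πP and π_1 + π_2 + π_3 = 1.
π_1 = 0.2·π_1 + 0.2·π_2 + 0.3·π_3
π_2 = 0.2·π_1 + 0.6·π_2 + 0.5·π_3
Solving with the normalization constraint gives π = (0.2292, 0.4792, 0.2917).
So the stationary probability of Brand C is 0.2292.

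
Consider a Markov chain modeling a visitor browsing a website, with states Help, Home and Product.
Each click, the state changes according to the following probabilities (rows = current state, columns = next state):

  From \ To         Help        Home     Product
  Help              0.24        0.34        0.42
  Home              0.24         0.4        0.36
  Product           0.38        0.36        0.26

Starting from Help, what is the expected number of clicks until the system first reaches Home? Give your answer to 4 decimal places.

Let t(s) be the expected number of clicks to first reach Home from state s, with t(Home) = 0. Conditioning on the first click:
t(Help) = 1 + 0.24·t(Help) + 0.42·t(Product)
t(Product) = 1 + 0.38·t(Help) + 0.26·t(Product)
Solving: t(Help) = 2.8798, t(Product) = 2.8302.
Expected clicks from Help to Home: 2.8798.

2.8798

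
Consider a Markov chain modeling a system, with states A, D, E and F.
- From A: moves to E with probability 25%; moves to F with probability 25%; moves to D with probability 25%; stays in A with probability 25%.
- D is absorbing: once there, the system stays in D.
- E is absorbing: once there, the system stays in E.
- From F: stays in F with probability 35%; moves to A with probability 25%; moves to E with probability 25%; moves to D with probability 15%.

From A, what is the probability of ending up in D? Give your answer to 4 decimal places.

0.4706

Let h(s) be the probability of absorption at D starting from transient state s. Then h(D) = 1 and h(E) = 0. By first-step analysis:
h(A) = 0.25·h(A) + 0.25·1 + 0.25·0 + 0.25·h(F)
h(F) = 0.25·h(A) + 0.15·1 + 0.25·0 + 0.35·h(F)
Solving: h(A) = 0.4706, h(F) = 0.4118.
Starting from A, the probability is 0.4706.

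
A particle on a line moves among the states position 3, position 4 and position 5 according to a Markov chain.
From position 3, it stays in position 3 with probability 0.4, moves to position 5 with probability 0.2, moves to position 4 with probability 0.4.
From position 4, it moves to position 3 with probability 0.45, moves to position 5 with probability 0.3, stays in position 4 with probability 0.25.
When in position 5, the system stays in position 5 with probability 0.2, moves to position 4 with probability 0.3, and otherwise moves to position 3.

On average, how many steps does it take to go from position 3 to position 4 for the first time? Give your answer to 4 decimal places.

2.6316

Let t(s) be the expected number of steps to first reach position 4 from state s, with t(position 4) = 0. Conditioning on the first step:
t(position 3) = 1 + 0.4·t(position 3) + 0.2·t(position 5)
t(position 5) = 1 + 0.5·t(position 3) + 0.2·t(position 5)
Solving: t(position 3) = 2.6316, t(position 5) = 2.8947.
Expected steps from position 3 to position 4: 2.6316.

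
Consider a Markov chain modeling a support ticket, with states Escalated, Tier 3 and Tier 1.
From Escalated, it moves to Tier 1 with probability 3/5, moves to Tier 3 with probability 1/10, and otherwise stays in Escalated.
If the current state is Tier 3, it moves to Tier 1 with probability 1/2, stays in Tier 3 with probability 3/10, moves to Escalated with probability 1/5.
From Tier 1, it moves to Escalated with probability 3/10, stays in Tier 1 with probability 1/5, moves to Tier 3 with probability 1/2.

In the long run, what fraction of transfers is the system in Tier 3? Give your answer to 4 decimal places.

Let the stationary distribution be π with π = πP and π_1 + π_2 + π_3 = 1.
π_1 = 0.3·π_1 + 0.2·π_2 + 0.3·π_3
π_2 = 0.1·π_1 + 0.3·π_2 + 0.5·π_3
Solving with the normalization constraint gives π = (0.2672, 0.3276, 0.4052).
So the stationary probability of Tier 3 is 0.3276.

0.3276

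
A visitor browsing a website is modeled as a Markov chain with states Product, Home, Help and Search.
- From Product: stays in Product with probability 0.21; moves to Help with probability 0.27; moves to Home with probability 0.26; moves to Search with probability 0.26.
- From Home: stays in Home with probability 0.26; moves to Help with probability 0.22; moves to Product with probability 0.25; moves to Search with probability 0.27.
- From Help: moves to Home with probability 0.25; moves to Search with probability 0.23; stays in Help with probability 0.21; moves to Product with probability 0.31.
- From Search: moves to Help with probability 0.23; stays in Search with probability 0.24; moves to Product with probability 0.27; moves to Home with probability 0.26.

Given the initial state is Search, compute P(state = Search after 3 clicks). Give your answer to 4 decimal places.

0.2506

Propagate the distribution vector 3 clicks from Search.
After 0 clicks: (0.0000, 0.0000, 0.0000, 1.0000)
After 1 click: (0.2700, 0.2600, 0.2300, 0.2400)
After 2 clicks: (0.2578, 0.2577, 0.2336, 0.2509)
After 3 clicks: (0.2587, 0.2577, 0.2331, 0.2506)
P(in Search after 3 clicks) = 0.2506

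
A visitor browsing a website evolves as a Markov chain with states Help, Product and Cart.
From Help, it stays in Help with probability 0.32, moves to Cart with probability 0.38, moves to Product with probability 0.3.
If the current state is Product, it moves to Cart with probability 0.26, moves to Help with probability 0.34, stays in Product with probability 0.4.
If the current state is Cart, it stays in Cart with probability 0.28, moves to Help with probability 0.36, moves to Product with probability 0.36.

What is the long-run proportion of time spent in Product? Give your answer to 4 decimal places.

0.3538

Let the stationary distribution be π with π = πP and π_1 + π_2 + π_3 = 1.
π_1 = 0.32·π_1 + 0.34·π_2 + 0.36·π_3
π_2 = 0.3·π_1 + 0.4·π_2 + 0.36·π_3
Solving with the normalization constraint gives π = (0.3394, 0.3538, 0.3069).
So the stationary probability of Product is 0.3538.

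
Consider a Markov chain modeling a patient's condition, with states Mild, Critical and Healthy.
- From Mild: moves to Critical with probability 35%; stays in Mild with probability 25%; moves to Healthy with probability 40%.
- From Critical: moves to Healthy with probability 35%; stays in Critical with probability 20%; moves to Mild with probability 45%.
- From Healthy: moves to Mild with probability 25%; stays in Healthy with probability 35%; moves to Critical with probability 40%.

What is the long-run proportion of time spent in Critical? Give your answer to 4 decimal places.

Let the stationary distribution be π with π = πP and π_1 + π_2 + π_3 = 1.
π_1 = 0.25·π_1 + 0.45·π_2 + 0.25·π_3
π_2 = 0.35·π_1 + 0.2·π_2 + 0.4·π_3
Solving with the normalization constraint gives π = (0.3140, 0.3202, 0.3657).
So the stationary probability of Critical is 0.3202.

0.3202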